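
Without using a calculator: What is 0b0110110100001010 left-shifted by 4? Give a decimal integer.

x = 0000110110100001010
shift left by 4 → 1101101000010100000 = 446624
(equivalently, 27914 × 2^4 = 27914 × 16)

446624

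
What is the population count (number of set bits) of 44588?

44588 = 1010111000101100
Count the 1s: 1 + 1 + 1 + 1 + 1 + 1 + 1 + 1 = 8

8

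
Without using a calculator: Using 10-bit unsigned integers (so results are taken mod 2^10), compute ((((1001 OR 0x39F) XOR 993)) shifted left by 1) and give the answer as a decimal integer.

60

1001 = 1111101001
0x39F = 1110011111
→ OR → 1111111111 = 1023
993 = 1111100001
→ XOR → 0000011110 = 30
→ shifted left by 1 (mod 2^10) → 0000111100 = 60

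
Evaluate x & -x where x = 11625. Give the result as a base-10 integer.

1

x = 10110101101001 = 11625
-x (two's complement) = …01001010010111
AND   = 00000000000001 = 1
(x & -x isolates the lowest set bit of x.)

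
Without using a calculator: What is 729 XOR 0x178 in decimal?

729 = 1011011001
0x178 = 0101111000
XOR → 1110100001 = 929

929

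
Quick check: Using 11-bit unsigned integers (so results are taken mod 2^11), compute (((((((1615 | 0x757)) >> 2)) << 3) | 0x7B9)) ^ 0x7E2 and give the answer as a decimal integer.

91

1615 = 11001001111
0x757 = 11101010111
→ | → 11101011111 = 1887
→ >> 2 → 00111010111 = 471
→ << 3 (mod 2^11) → 11010111000 = 1720
0x7B9 = 11110111001
→ | → 11110111001 = 1977
0x7E2 = 11111100010
→ ^ → 00001011011 = 91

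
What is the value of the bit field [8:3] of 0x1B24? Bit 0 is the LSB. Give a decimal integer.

v = 0001101100100100
Shift right by 3: 0001101100100
Mask low 6 bits: 100100 = 36

36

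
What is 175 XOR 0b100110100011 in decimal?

175 = 000010101111
b = 100110100011
XOR → 100100001100 = 2316

2316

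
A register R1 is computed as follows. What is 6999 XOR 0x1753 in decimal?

6999 = 1101101010111
0x1753 = 1011101010011
XOR → 0110000000100 = 3076

3076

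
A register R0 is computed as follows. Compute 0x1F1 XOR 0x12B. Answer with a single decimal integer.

218

0x1F1 = 111110001
0x12B = 100101011
XOR → 011011010 = 218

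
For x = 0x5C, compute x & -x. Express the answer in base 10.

4

x = 1011100 = 92
-x (two's complement) = …0100100
AND   = 0000100 = 4
(x & -x isolates the lowest set bit of x.)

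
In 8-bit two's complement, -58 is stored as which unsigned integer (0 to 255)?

58 in 8 bits: 00111010
Invert: 11000101
Add 1:  11000110 = 198
(Check: 2^8 - 58 = 256 - 58 = 198.)

198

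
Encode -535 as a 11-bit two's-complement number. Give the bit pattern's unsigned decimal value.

535 in 11 bits: 01000010111
Invert: 10111101000
Add 1:  10111101001 = 1513
(Check: 2^11 - 535 = 2048 - 535 = 1513.)

1513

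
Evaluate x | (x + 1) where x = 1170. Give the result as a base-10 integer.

1171

x = 10010010010 = 1170
x + 1 = 10010010011
OR    = 10010010011 = 1171
(x | (x + 1) sets the lowest cleared bit.)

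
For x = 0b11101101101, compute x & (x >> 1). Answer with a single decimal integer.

804

x = 11101101101 = 1901
x>>1 = 01110110110
AND  = 01100100100 = 804
(x & (x >> 1) has a 1 wherever x has two consecutive 1 bits.)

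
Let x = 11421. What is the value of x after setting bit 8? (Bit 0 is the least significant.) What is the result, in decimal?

11677

x = 10110010011101
bit 8 is currently 0; set it via x | (1 << 8) = x | 256
→ 10110110011101 = 11677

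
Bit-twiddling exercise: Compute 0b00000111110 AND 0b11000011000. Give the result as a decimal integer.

a = 00000111110
b = 11000011000
AND → 00000011000 = 24

24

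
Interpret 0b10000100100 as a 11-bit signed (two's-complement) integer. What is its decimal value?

pattern = 10000100100 (MSB is 1 ⇒ negative)
Invert: 01111011011, add 1 → 01111011100 = 988, so the value is -988.
(Equivalently: 1060 - 2^11 = 1060 - 2048 = -988.)

-988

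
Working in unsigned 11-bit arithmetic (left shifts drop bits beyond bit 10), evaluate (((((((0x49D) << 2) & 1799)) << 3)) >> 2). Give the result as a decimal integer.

0x49D = 10010011101
→ << 2 (mod 2^11) → 01001110100 = 628
1799 = 11100000111
→ & → 01000000100 = 516
→ << 3 (mod 2^11) → 00000100000 = 32
→ >> 2 → 00000001000 = 8

8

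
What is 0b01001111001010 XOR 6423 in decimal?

2781

a = 1001111001010
6423 = 1100100010111
XOR → 0101011011101 = 2781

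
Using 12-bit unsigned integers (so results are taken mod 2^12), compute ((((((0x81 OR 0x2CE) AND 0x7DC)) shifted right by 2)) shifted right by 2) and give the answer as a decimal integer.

0x81 = 000010000001
0x2CE = 001011001110
→ OR → 001011001111 = 719
0x7DC = 011111011100
→ AND → 001011001100 = 716
→ shifted right by 2 → 000010110011 = 179
→ shifted right by 2 → 000000101100 = 44

44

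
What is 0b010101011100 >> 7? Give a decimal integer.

10

x = 10101011100
shift right by 7 → 00000001010 = 10
(equivalently, floor(1372 / 128))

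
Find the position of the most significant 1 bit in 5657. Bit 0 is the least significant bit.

12

5657 = 1011000011001
The topmost 1 is at position 12 (since 2^12 = 4096 ≤ 5657 < 8192).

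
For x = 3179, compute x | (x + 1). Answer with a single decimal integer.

x = 110001101011 = 3179
x + 1 = 110001101100
OR    = 110001101111 = 3183
(x | (x + 1) sets the lowest cleared bit.)

3183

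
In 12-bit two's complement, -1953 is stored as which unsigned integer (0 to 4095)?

2143

1953 in 12 bits: 011110100001
Invert: 100001011110
Add 1:  100001011111 = 2143
(Check: 2^12 - 1953 = 4096 - 1953 = 2143.)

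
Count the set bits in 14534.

14534 = 11100011000110
Count the 1s: 1 + 1 + 1 + 1 + 1 + 1 + 1 = 7

7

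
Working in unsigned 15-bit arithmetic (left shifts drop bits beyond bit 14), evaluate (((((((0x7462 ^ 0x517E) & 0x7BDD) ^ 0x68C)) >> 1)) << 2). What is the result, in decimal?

0x7462 = 111010001100010
0x517E = 101000101111110
→ ^ → 010010100011100 = 9500
0x7BDD = 111101111011101
→ & → 010000100011100 = 8476
0x68C = 000011010001100
→ ^ → 010011110010000 = 10128
→ >> 1 → 001001111001000 = 5064
→ << 2 (mod 2^15) → 100111100100000 = 20256

20256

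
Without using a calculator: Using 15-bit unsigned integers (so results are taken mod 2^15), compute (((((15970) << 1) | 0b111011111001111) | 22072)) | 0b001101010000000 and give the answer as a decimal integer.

15970 = 011111001100010
→ << 1 (mod 2^15) → 111110011000100 = 31940
0b111011111001111 = 111011111001111
→ | → 111111111001111 = 32719
22072 = 101011000111000
→ | → 111111111111111 = 32767
0b001101010000000 = 001101010000000
→ | → 111111111111111 = 32767

32767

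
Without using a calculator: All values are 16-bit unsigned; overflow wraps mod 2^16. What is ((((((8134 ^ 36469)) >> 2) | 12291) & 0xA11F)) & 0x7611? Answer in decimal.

8134 = 0001111111000110
36469 = 1000111001110101
→ ^ → 1001000110110011 = 37299
→ >> 2 → 0010010001101100 = 9324
12291 = 0011000000000011
→ | → 0011010001101111 = 13423
0xA11F = 1010000100011111
→ & → 0010000000001111 = 8207
0x7611 = 0111011000010001
→ & → 0010000000000001 = 8193

8193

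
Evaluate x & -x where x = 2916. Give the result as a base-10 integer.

x = 101101100100 = 2916
-x (two's complement) = …010010011100
AND   = 000000000100 = 4
(x & -x isolates the lowest set bit of x.)

4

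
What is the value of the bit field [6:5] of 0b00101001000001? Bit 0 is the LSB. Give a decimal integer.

2

v = 00101001000001
Shift right by 5: 001010010
Mask low 2 bits: 10 = 2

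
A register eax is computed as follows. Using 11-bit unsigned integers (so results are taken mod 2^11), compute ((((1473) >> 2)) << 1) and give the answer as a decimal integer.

736

1473 = 10111000001
→ >> 2 → 00101110000 = 368
→ << 1 (mod 2^11) → 01011100000 = 736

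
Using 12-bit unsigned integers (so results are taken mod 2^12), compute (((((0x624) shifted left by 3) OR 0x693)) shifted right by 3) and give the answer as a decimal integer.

0x624 = 011000100100
→ shifted left by 3 (mod 2^12) → 000100100000 = 288
0x693 = 011010010011
→ OR → 011110110011 = 1971
→ shifted right by 3 → 000011110110 = 246

246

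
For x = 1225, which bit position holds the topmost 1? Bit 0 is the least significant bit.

1225 = 10011001001
The topmost 1 is at position 10 (since 2^10 = 1024 ≤ 1225 < 2048).

10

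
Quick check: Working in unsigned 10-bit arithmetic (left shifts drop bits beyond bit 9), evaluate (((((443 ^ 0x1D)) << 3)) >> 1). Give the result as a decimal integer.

152

443 = 0110111011
0x1D = 0000011101
→ ^ → 0110100110 = 422
→ << 3 (mod 2^10) → 0100110000 = 304
→ >> 1 → 0010011000 = 152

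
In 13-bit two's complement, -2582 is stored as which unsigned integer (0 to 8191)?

2582 in 13 bits: 0101000010110
Invert: 1010111101001
Add 1:  1010111101010 = 5610
(Check: 2^13 - 2582 = 8192 - 2582 = 5610.)

5610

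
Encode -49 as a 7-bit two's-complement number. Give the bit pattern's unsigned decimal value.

49 in 7 bits: 0110001
Invert: 1001110
Add 1:  1001111 = 79
(Check: 2^7 - 49 = 128 - 49 = 79.)

79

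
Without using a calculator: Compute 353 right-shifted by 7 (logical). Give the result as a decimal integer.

353 = 101100001
shift right by 7 → 000000010 = 2
(equivalently, floor(353 / 128))

2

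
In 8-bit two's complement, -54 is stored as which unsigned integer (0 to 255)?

202

54 in 8 bits: 00110110
Invert: 11001001
Add 1:  11001010 = 202
(Check: 2^8 - 54 = 256 - 54 = 202.)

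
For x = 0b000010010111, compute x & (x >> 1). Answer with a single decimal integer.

x = 10010111 = 151
x>>1 = 01001011
AND  = 00000011 = 3
(x & (x >> 1) has a 1 wherever x has two consecutive 1 bits.)

3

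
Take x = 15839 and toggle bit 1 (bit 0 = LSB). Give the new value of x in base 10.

15837

x = 11110111011111
bit 1 is currently 1; toggle it via x ^ (1 << 1) = x ^ 2
→ 11110111011101 = 15837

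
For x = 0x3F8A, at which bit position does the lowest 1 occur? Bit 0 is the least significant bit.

0x3F8A = 11111110001010
Trailing zeros: 1, so the lowest set bit is bit 1 (value 2).

1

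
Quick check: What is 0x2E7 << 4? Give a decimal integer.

0x2E7 = 00001011100111
shift left by 4 → 10111001110000 = 11888
(equivalently, 743 × 2^4 = 743 × 16)

11888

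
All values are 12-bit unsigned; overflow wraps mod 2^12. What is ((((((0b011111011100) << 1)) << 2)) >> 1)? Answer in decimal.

0b011111011100 = 011111011100
→ << 1 (mod 2^12) → 111110111000 = 4024
→ << 2 (mod 2^12) → 111011100000 = 3808
→ >> 1 → 011101110000 = 1904

1904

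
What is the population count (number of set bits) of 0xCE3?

7

0xCE3 = 110011100011
Count the 1s: 1 + 1 + 1 + 1 + 1 + 1 + 1 = 7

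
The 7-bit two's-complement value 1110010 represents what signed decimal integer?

pattern = 1110010 (MSB is 1 ⇒ negative)
Invert: 0001101, add 1 → 0001110 = 14, so the value is -14.
(Equivalently: 114 - 2^7 = 114 - 128 = -14.)

-14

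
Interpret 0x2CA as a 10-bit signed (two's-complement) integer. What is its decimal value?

-310

pattern = 1011001010 (MSB is 1 ⇒ negative)
Invert: 0100110101, add 1 → 0100110110 = 310, so the value is -310.
(Equivalently: 714 - 2^10 = 714 - 1024 = -310.)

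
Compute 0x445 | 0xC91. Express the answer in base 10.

3285

0x445 = 010001000101
0xC91 = 110010010001
 OR → 110011010101 = 3285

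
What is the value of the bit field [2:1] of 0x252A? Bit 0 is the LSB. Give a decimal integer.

v = 010010100101010
Shift right by 1: 01001010010101
Mask low 2 bits: 01 = 1

1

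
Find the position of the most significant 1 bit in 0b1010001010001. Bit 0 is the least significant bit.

12

0b1010001010001 = 1010001010001
The topmost 1 is at position 12 (since 2^12 = 4096 ≤ 5201 < 8192).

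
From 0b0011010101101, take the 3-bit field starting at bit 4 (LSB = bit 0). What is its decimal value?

v = 0011010101101
Shift right by 4: 001101010
Mask low 3 bits: 010 = 2

2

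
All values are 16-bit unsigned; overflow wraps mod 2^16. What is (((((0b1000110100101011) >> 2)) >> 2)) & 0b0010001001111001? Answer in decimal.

80

0b1000110100101011 = 1000110100101011
→ >> 2 → 0010001101001010 = 9034
→ >> 2 → 0000100011010010 = 2258
0b0010001001111001 = 0010001001111001
→ & → 0000000001010000 = 80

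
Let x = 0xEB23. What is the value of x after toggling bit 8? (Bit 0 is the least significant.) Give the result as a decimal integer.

59939

x = 1110101100100011
bit 8 is currently 1; toggle it via x ^ (1 << 8) = x ^ 256
→ 1110101000100011 = 59939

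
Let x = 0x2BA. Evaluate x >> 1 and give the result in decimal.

0x2BA = 1010111010
shift right by 1 → 0101011101 = 349
(equivalently, floor(698 / 2))

349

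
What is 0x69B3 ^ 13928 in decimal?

24539

0x69B3 = 110100110110011
13928 = 011011001101000
XOR → 101111111011011 = 24539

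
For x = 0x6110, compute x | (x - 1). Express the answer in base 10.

x = 110000100010000 = 24848
x - 1 = 110000100001111
OR    = 110000100011111 = 24863
(x | (x - 1) sets all bits below the lowest set bit.)

24863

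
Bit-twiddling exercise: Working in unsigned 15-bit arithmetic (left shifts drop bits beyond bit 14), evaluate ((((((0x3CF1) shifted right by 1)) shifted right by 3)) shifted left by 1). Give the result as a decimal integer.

0x3CF1 = 011110011110001
→ shifted right by 1 → 001111001111000 = 7800
→ shifted right by 3 → 000001111001111 = 975
→ shifted left by 1 (mod 2^15) → 000011110011110 = 1950

1950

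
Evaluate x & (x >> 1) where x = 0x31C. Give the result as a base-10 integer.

268

x = 1100011100 = 796
x>>1 = 0110001110
AND  = 0100001100 = 268
(x & (x >> 1) has a 1 wherever x has two consecutive 1 bits.)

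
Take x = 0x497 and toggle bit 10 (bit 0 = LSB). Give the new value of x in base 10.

x = 10010010111
bit 10 is currently 1; toggle it via x ^ (1 << 10) = x ^ 1024
→ 00010010111 = 151

151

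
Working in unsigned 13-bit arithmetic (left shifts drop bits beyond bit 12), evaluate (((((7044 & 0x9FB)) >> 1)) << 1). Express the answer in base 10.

2432

7044 = 1101110000100
0x9FB = 0100111111011
→ & → 0100110000000 = 2432
→ >> 1 → 0010011000000 = 1216
→ << 1 (mod 2^13) → 0100110000000 = 2432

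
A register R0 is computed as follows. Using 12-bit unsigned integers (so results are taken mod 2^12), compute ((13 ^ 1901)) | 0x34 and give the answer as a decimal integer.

13 = 000000001101
1901 = 011101101101
→ ^ → 011101100000 = 1888
0x34 = 000000110100
→ | → 011101110100 = 1908

1908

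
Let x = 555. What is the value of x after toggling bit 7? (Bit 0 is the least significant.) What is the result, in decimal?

683

x = 1000101011
bit 7 is currently 0; toggle it via x ^ (1 << 7) = x ^ 128
→ 1010101011 = 683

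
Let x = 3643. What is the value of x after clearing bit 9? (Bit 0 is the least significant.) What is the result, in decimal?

x = 111000111011
bit 9 is currently 1; clear it via x & ~(1 << 9) = x & ~512
→ 110000111011 = 3131

3131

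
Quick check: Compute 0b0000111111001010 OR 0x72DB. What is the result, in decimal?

a = 000111111001010
0x72DB = 111001011011011
 OR → 111111111011011 = 32731

32731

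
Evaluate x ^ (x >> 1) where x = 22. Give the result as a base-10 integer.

29

x = 10110 = 22
x>>1 = 01011
XOR  = 11101 = 29
(x ^ (x >> 1) gives the standard binary-reflected Gray code of x.)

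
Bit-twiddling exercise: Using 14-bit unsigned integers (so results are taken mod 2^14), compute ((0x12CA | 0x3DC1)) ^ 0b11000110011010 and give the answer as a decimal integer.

3665

0x12CA = 01001011001010
0x3DC1 = 11110111000001
→ | → 11111111001011 = 16331
0b11000110011010 = 11000110011010
→ ^ → 00111001010001 = 3665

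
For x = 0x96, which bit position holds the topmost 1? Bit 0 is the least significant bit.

0x96 = 10010110
The topmost 1 is at position 7 (since 2^7 = 128 ≤ 150 < 256).

7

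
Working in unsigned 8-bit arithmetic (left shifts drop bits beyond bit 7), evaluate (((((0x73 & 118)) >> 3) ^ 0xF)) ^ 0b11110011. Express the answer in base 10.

0x73 = 01110011
118 = 01110110
→ & → 01110010 = 114
→ >> 3 → 00001110 = 14
0xF = 00001111
→ ^ → 00000001 = 1
0b11110011 = 11110011
→ ^ → 11110010 = 242

242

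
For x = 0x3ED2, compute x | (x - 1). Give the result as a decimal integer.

x = 11111011010010 = 16082
x - 1 = 11111011010001
OR    = 11111011010011 = 16083
(x | (x - 1) sets all bits below the lowest set bit.)

16083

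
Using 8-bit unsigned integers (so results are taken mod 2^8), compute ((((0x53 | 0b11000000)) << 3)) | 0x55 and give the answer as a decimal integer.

0x53 = 01010011
0b11000000 = 11000000
→ | → 11010011 = 211
→ << 3 (mod 2^8) → 10011000 = 152
0x55 = 01010101
→ | → 11011101 = 221

221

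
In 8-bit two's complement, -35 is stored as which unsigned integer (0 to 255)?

35 in 8 bits: 00100011
Invert: 11011100
Add 1:  11011101 = 221
(Check: 2^8 - 35 = 256 - 35 = 221.)

221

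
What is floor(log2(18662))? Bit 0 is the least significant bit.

18662 = 100100011100110
The topmost 1 is at position 14 (since 2^14 = 16384 ≤ 18662 < 32768).

14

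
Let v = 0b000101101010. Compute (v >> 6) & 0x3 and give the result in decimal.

v = 000101101010
Shift right by 6: 000101
Mask low 2 bits: 01 = 1

1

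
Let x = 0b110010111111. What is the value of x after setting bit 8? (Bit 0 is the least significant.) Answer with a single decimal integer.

x = 110010111111
bit 8 is currently 0; set it via x | (1 << 8) = x | 256
→ 110110111111 = 3519

3519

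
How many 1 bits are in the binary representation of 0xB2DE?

10

0xB2DE = 1011001011011110
Count the 1s: 1 + 1 + 1 + 1 + 1 + 1 + 1 + 1 + 1 + 1 = 10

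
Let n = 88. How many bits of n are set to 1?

88 = 1011000
Count the 1s: 1 + 1 + 1 = 3

3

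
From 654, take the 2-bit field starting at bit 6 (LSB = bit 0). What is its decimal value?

2

v = 1010001110
Shift right by 6: 1010
Mask low 2 bits: 10 = 2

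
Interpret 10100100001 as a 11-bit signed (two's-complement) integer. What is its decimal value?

-735

pattern = 10100100001 (MSB is 1 ⇒ negative)
Invert: 01011011110, add 1 → 01011011111 = 735, so the value is -735.
(Equivalently: 1313 - 2^11 = 1313 - 2048 = -735.)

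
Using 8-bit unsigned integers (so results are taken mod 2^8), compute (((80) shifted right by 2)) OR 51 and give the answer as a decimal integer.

80 = 01010000
→ shifted right by 2 → 00010100 = 20
51 = 00110011
→ OR → 00110111 = 55

55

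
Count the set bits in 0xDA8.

6

0xDA8 = 110110101000
Count the 1s: 1 + 1 + 1 + 1 + 1 + 1 = 6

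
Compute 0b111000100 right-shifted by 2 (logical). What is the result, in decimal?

113

x = 111000100
shift right by 2 → 001110001 = 113
(equivalently, floor(452 / 4))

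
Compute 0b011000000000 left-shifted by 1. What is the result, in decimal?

x = 011000000000
shift left by 1 → 110000000000 = 3072
(equivalently, 1536 × 2^1 = 1536 × 2)

3072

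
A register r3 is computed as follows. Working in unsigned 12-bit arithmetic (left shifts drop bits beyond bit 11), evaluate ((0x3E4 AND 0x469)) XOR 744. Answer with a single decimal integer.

648

0x3E4 = 001111100100
0x469 = 010001101001
→ AND → 000001100000 = 96
744 = 001011101000
→ XOR → 001010001000 = 648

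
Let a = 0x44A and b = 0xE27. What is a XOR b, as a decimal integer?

0x44A = 010001001010
0xE27 = 111000100111
XOR → 101001101101 = 2669

2669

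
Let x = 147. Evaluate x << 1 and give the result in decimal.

147 = 010010011
shift left by 1 → 100100110 = 294
(equivalently, 147 × 2^1 = 147 × 2)

294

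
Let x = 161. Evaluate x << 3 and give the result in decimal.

161 = 00010100001
shift left by 3 → 10100001000 = 1288
(equivalently, 161 × 2^3 = 161 × 8)

1288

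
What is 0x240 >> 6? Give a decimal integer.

0x240 = 1001000000
shift right by 6 → 0000001001 = 9
(equivalently, floor(576 / 64))

9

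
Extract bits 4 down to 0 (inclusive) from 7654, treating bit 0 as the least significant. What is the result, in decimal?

v = 1110111100110
Shift right by 0: 1110111100110
Mask low 5 bits: 00110 = 6

6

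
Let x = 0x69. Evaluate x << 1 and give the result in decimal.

0x69 = 01101001
shift left by 1 → 11010010 = 210
(equivalently, 105 × 2^1 = 105 × 2)

210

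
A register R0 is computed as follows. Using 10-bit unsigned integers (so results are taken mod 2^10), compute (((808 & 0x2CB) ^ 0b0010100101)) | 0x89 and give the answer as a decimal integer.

808 = 1100101000
0x2CB = 1011001011
→ & → 1000001000 = 520
0b0010100101 = 0010100101
→ ^ → 1010101101 = 685
0x89 = 0010001001
→ | → 1010101101 = 685

685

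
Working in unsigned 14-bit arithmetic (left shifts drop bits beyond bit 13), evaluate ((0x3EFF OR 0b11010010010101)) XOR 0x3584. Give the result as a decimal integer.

0x3EFF = 11111011111111
0b11010010010101 = 11010010010101
→ OR → 11111011111111 = 16127
0x3584 = 11010110000100
→ XOR → 00101101111011 = 2939

2939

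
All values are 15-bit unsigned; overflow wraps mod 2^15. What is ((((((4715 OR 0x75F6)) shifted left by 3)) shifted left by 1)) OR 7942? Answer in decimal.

32758

4715 = 001001001101011
0x75F6 = 111010111110110
→ OR → 111011111111111 = 30719
→ shifted left by 3 (mod 2^15) → 011111111111000 = 16376
→ shifted left by 1 (mod 2^15) → 111111111110000 = 32752
7942 = 001111100000110
→ OR → 111111111110110 = 32758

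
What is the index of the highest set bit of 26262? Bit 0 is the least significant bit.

14

26262 = 110011010010110
The topmost 1 is at position 14 (since 2^14 = 16384 ≤ 26262 < 32768).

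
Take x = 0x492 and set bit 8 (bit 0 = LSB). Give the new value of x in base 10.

1426

x = 0010010010010
bit 8 is currently 0; set it via x | (1 << 8) = x | 256
→ 0010110010010 = 1426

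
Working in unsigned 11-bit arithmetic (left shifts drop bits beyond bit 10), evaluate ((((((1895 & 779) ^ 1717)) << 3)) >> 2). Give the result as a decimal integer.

1895 = 11101100111
779 = 01100001011
→ & → 01100000011 = 771
1717 = 11010110101
→ ^ → 10110110110 = 1462
→ << 3 (mod 2^11) → 10110110000 = 1456
→ >> 2 → 00101101100 = 364

364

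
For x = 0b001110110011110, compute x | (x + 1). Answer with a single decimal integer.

7583

x = 1110110011110 = 7582
x + 1 = 1110110011111
OR    = 1110110011111 = 7583
(x | (x + 1) sets the lowest cleared bit.)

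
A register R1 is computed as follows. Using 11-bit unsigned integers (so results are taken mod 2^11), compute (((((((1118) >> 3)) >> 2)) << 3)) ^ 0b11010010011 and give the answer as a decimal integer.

1118 = 10001011110
→ >> 3 → 00010001011 = 139
→ >> 2 → 00000100010 = 34
→ << 3 (mod 2^11) → 00100010000 = 272
0b11010010011 = 11010010011
→ ^ → 11110000011 = 1923

1923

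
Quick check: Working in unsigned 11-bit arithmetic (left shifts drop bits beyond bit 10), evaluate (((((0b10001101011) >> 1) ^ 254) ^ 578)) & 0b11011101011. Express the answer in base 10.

137

0b10001101011 = 10001101011
→ >> 1 → 01000110101 = 565
254 = 00011111110
→ ^ → 01011001011 = 715
578 = 01001000010
→ ^ → 00010001001 = 137
0b11011101011 = 11011101011
→ & → 00010001001 = 137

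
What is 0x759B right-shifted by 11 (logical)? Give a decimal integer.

14

0x759B = 111010110011011
shift right by 11 → 000000000001110 = 14
(equivalently, floor(30107 / 2048))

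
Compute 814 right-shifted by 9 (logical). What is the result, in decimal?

1

814 = 1100101110
shift right by 9 → 0000000001 = 1
(equivalently, floor(814 / 512))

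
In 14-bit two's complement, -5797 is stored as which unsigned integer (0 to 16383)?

10587

5797 in 14 bits: 01011010100101
Invert: 10100101011010
Add 1:  10100101011011 = 10587
(Check: 2^14 - 5797 = 16384 - 5797 = 10587.)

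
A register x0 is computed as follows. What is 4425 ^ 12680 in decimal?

8385

4425 = 01000101001001
12680 = 11000110001000
XOR → 10000011000001 = 8385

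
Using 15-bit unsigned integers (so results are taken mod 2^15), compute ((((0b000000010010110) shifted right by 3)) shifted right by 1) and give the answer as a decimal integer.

0b000000010010110 = 000000010010110
→ shifted right by 3 → 000000000010010 = 18
→ shifted right by 1 → 000000000001001 = 9

9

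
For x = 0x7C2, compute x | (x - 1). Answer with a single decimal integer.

x = 11111000010 = 1986
x - 1 = 11111000001
OR    = 11111000011 = 1987
(x | (x - 1) sets all bits below the lowest set bit.)

1987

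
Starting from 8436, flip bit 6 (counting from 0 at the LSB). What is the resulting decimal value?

8372

x = 10000011110100
bit 6 is currently 1; toggle it via x ^ (1 << 6) = x ^ 64
→ 10000010110100 = 8372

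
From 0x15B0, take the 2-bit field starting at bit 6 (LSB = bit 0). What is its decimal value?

2

v = 01010110110000
Shift right by 6: 01010110
Mask low 2 bits: 10 = 2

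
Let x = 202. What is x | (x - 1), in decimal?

x = 11001010 = 202
x - 1 = 11001001
OR    = 11001011 = 203
(x | (x - 1) sets all bits below the lowest set bit.)

203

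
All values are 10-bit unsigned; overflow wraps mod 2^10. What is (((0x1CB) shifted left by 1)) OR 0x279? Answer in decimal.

1023

0x1CB = 0111001011
→ shifted left by 1 (mod 2^10) → 1110010110 = 918
0x279 = 1001111001
→ OR → 1111111111 = 1023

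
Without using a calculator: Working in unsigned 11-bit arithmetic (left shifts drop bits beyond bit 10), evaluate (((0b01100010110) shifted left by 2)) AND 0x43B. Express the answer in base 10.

1048

0b01100010110 = 01100010110
→ shifted left by 2 (mod 2^11) → 10001011000 = 1112
0x43B = 10000111011
→ AND → 10000011000 = 1048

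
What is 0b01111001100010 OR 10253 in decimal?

15983

a = 01111001100010
10253 = 10100000001101
 OR → 11111001101111 = 15983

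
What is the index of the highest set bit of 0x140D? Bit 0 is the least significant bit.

0x140D = 1010000001101
The topmost 1 is at position 12 (since 2^12 = 4096 ≤ 5133 < 8192).

12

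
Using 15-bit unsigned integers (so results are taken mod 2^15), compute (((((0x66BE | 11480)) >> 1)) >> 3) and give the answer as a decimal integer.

1775

0x66BE = 110011010111110
11480 = 010110011011000
→ | → 110111011111110 = 28414
→ >> 1 → 011011101111111 = 14207
→ >> 3 → 000011011101111 = 1775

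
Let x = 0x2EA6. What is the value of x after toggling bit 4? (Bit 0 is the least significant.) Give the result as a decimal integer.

x = 10111010100110
bit 4 is currently 0; toggle it via x ^ (1 << 4) = x ^ 16
→ 10111010110110 = 11958

11958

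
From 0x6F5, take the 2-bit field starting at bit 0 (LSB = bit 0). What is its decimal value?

v = 011011110101
Shift right by 0: 011011110101
Mask low 2 bits: 01 = 1

1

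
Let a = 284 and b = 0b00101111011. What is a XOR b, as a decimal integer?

103

284 = 100011100
b = 101111011
XOR → 001100111 = 103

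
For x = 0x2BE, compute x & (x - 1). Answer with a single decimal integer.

x = 1010111110 = 702
x - 1 = 1010111101
AND   = 1010111100 = 700
(x & (x - 1) clears the lowest set bit of x.)

700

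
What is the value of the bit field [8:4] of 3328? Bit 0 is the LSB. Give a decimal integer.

16

v = 110100000000
Shift right by 4: 11010000
Mask low 5 bits: 10000 = 16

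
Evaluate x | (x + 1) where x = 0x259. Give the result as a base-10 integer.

603

x = 1001011001 = 601
x + 1 = 1001011010
OR    = 1001011011 = 603
(x | (x + 1) sets the lowest cleared bit.)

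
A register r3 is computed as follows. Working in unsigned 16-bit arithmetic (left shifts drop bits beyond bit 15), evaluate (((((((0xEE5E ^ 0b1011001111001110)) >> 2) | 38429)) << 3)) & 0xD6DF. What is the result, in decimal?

0xEE5E = 1110111001011110
0b1011001111001110 = 1011001111001110
→ ^ → 0101110110010000 = 23952
→ >> 2 → 0001011101100100 = 5988
38429 = 1001011000011101
→ | → 1001011101111101 = 38781
→ << 3 (mod 2^16) → 1011101111101000 = 48104
0xD6DF = 1101011011011111
→ & → 1001001011001000 = 37576

37576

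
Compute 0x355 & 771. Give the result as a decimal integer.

0x355 = 1101010101
771 = 1100000011
AND → 1100000001 = 769

769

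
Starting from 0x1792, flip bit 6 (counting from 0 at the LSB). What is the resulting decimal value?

6098

x = 1011110010010
bit 6 is currently 0; toggle it via x ^ (1 << 6) = x ^ 64
→ 1011111010010 = 6098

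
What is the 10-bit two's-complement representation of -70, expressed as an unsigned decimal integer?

70 in 10 bits: 0001000110
Invert: 1110111001
Add 1:  1110111010 = 954
(Check: 2^10 - 70 = 1024 - 70 = 954.)

954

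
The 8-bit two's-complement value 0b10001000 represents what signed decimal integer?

pattern = 10001000 (MSB is 1 ⇒ negative)
Invert: 01110111, add 1 → 01111000 = 120, so the value is -120.
(Equivalently: 136 - 2^8 = 136 - 256 = -120.)

-120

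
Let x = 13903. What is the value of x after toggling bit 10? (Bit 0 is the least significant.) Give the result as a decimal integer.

12879

x = 11011001001111
bit 10 is currently 1; toggle it via x ^ (1 << 10) = x ^ 1024
→ 11001001001111 = 12879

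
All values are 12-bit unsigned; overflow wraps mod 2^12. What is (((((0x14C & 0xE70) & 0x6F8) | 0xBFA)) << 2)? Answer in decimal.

4072

0x14C = 000101001100
0xE70 = 111001110000
→ & → 000001000000 = 64
0x6F8 = 011011111000
→ & → 000001000000 = 64
0xBFA = 101111111010
→ | → 101111111010 = 3066
→ << 2 (mod 2^12) → 111111101000 = 4072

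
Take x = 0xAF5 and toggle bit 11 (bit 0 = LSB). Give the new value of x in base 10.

x = 101011110101
bit 11 is currently 1; toggle it via x ^ (1 << 11) = x ^ 2048
→ 001011110101 = 757

757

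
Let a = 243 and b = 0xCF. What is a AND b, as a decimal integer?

243 = 11110011
0xCF = 11001111
AND → 11000011 = 195

195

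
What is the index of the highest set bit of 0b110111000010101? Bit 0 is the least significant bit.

14

0b110111000010101 = 110111000010101
The topmost 1 is at position 14 (since 2^14 = 16384 ≤ 28181 < 32768).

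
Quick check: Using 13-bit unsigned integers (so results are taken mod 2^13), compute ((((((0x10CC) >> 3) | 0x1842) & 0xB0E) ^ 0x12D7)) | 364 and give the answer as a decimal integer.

0x10CC = 1000011001100
→ >> 3 → 0001000011001 = 537
0x1842 = 1100001000010
→ | → 1101001011011 = 6747
0xB0E = 0101100001110
→ & → 0101000001010 = 2570
0x12D7 = 1001011010111
→ ^ → 1100011011101 = 6365
364 = 0000101101100
→ | → 1100111111101 = 6653

6653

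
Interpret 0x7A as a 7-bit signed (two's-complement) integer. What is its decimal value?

pattern = 1111010 (MSB is 1 ⇒ negative)
Invert: 0000101, add 1 → 0000110 = 6, so the value is -6.
(Equivalently: 122 - 2^7 = 122 - 128 = -6.)

-6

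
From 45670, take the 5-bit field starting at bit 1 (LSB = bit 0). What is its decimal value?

v = 1011001001100110
Shift right by 1: 101100100110011
Mask low 5 bits: 10011 = 19

19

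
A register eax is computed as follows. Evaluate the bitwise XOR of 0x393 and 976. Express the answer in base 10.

0x393 = 1110010011
976 = 1111010000
XOR → 0001000011 = 67

67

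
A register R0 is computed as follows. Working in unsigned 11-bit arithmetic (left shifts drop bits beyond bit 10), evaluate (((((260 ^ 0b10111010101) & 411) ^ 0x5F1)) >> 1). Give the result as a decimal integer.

260 = 00100000100
0b10111010101 = 10111010101
→ ^ → 10011010001 = 1233
411 = 00110011011
→ & → 00010010001 = 145
0x5F1 = 10111110001
→ ^ → 10101100000 = 1376
→ >> 1 → 01010110000 = 688

688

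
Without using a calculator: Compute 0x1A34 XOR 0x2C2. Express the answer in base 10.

0x1A34 = 1101000110100
0x2C2 = 0001011000010
XOR → 1100011110110 = 6390

6390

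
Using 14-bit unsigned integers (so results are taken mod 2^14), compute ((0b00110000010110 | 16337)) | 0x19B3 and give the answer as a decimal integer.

16375

0b00110000010110 = 00110000010110
16337 = 11111111010001
→ | → 11111111010111 = 16343
0x19B3 = 01100110110011
→ | → 11111111110111 = 16375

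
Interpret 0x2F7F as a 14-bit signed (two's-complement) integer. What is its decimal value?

pattern = 10111101111111 (MSB is 1 ⇒ negative)
Invert: 01000010000000, add 1 → 01000010000001 = 4225, so the value is -4225.
(Equivalently: 12159 - 2^14 = 12159 - 16384 = -4225.)

-4225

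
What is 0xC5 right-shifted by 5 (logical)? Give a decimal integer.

6

0xC5 = 11000101
shift right by 5 → 00000110 = 6
(equivalently, floor(197 / 32))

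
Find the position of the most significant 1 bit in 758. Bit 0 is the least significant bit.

9

758 = 1011110110
The topmost 1 is at position 9 (since 2^9 = 512 ≤ 758 < 1024).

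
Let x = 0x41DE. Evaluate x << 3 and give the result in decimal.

0x41DE = 000100000111011110
shift left by 3 → 100000111011110000 = 134896
(equivalently, 16862 × 2^3 = 16862 × 8)

134896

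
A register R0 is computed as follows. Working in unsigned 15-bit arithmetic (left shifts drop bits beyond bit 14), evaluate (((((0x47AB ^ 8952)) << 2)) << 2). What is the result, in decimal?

0x47AB = 100011110101011
8952 = 010001011111000
→ ^ → 110010101010011 = 25939
→ << 2 (mod 2^15) → 001010101001100 = 5452
→ << 2 (mod 2^15) → 101010100110000 = 21808

21808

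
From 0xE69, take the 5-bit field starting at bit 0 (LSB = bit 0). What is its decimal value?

v = 0000111001101001
Shift right by 0: 0000111001101001
Mask low 5 bits: 01001 = 9

9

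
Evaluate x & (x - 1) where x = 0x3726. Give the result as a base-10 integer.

x = 11011100100110 = 14118
x - 1 = 11011100100101
AND   = 11011100100100 = 14116
(x & (x - 1) clears the lowest set bit of x.)

14116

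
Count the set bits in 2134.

2134 = 100001010110
Count the 1s: 1 + 1 + 1 + 1 + 1 = 5

5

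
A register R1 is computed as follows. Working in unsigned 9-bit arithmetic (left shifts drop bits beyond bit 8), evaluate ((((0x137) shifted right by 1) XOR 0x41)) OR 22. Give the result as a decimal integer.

0x137 = 100110111
→ shifted right by 1 → 010011011 = 155
0x41 = 001000001
→ XOR → 011011010 = 218
22 = 000010110
→ OR → 011011110 = 222

222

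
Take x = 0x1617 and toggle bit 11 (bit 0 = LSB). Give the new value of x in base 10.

7703

x = 01011000010111
bit 11 is currently 0; toggle it via x ^ (1 << 11) = x ^ 2048
→ 01111000010111 = 7703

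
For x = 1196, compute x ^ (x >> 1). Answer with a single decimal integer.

1786

x = 10010101100 = 1196
x>>1 = 01001010110
XOR  = 11011111010 = 1786
(x ^ (x >> 1) gives the standard binary-reflected Gray code of x.)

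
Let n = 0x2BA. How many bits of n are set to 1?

6

0x2BA = 1010111010
Count the 1s: 1 + 1 + 1 + 1 + 1 + 1 = 6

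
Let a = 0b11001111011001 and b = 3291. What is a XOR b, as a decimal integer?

a = 11001111011001
3291 = 00110011011011
XOR → 11111100000010 = 16130

16130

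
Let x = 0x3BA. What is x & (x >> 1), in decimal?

x = 1110111010 = 954
x>>1 = 0111011101
AND  = 0110011000 = 408
(x & (x >> 1) has a 1 wherever x has two consecutive 1 bits.)

408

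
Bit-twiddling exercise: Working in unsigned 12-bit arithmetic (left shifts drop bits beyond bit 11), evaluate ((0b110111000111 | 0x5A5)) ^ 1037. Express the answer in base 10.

2538

0b110111000111 = 110111000111
0x5A5 = 010110100101
→ | → 110111100111 = 3559
1037 = 010000001101
→ ^ → 100111101010 = 2538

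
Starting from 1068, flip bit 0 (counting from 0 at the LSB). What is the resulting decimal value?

1069

x = 10000101100
bit 0 is currently 0; toggle it via x ^ (1 << 0) = x ^ 1
→ 10000101101 = 1069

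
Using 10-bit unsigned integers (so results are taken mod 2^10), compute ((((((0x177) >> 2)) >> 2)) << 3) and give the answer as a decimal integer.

0x177 = 0101110111
→ >> 2 → 0001011101 = 93
→ >> 2 → 0000010111 = 23
→ << 3 (mod 2^10) → 0010111000 = 184

184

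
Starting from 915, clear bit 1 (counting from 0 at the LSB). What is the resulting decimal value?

913

x = 1110010011
bit 1 is currently 1; clear it via x & ~(1 << 1) = x & ~2
→ 1110010001 = 913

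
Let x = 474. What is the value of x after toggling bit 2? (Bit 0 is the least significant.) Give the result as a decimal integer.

x = 00111011010
bit 2 is currently 0; toggle it via x ^ (1 << 2) = x ^ 4
→ 00111011110 = 478

478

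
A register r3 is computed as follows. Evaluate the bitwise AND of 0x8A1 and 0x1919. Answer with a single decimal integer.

0x8A1 = 0100010100001
0x1919 = 1100100011001
AND → 0100000000001 = 2049

2049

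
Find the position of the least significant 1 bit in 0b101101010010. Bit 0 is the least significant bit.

0b101101010010 = 101101010010
Trailing zeros: 1, so the lowest set bit is bit 1 (value 2).

1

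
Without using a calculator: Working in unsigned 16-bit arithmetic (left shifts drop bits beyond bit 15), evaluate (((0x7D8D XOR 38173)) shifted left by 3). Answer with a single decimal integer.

0x7D8D = 0111110110001101
38173 = 1001010100011101
→ XOR → 1110100010010000 = 59536
→ shifted left by 3 (mod 2^16) → 0100010010000000 = 17536

17536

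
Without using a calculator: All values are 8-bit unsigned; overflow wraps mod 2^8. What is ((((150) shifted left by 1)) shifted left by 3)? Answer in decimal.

96

150 = 10010110
→ shifted left by 1 (mod 2^8) → 00101100 = 44
→ shifted left by 3 (mod 2^8) → 01100000 = 96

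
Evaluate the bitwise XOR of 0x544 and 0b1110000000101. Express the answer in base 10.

0x544 = 0010101000100
b = 1110000000101
XOR → 1100101000001 = 6465

6465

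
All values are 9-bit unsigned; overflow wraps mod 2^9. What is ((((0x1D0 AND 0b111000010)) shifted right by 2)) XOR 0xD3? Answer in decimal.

0x1D0 = 111010000
0b111000010 = 111000010
→ AND → 111000000 = 448
→ shifted right by 2 → 001110000 = 112
0xD3 = 011010011
→ XOR → 010100011 = 163

163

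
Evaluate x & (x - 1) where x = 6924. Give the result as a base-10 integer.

x = 1101100001100 = 6924
x - 1 = 1101100001011
AND   = 1101100001000 = 6920
(x & (x - 1) clears the lowest set bit of x.)

6920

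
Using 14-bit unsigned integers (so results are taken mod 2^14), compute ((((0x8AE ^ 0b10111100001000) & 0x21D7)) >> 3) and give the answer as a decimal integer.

1072

0x8AE = 00100010101110
0b10111100001000 = 10111100001000
→ ^ → 10011110100110 = 10150
0x21D7 = 10000111010111
→ & → 10000110000110 = 8582
→ >> 3 → 00010000110000 = 1072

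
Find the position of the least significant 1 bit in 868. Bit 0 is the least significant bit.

2

868 = 1101100100
Trailing zeros: 2, so the lowest set bit is bit 2 (value 4).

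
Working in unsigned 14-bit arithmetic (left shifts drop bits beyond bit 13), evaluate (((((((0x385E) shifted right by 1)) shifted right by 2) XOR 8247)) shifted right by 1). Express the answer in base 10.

5022

0x385E = 11100001011110
→ shifted right by 1 → 01110000101111 = 7215
→ shifted right by 2 → 00011100001011 = 1803
8247 = 10000000110111
→ XOR → 10011100111100 = 10044
→ shifted right by 1 → 01001110011110 = 5022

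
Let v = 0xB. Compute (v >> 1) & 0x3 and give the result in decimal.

v = 0000001011
Shift right by 1: 000000101
Mask low 2 bits: 01 = 1

1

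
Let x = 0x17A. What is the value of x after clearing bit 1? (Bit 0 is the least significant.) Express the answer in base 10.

x = 0101111010
bit 1 is currently 1; clear it via x & ~(1 << 1) = x & ~2
→ 0101111000 = 376

376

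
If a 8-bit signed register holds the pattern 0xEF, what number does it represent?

-17

pattern = 11101111 (MSB is 1 ⇒ negative)
Invert: 00010000, add 1 → 00010001 = 17, so the value is -17.
(Equivalently: 239 - 2^8 = 239 - 256 = -17.)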